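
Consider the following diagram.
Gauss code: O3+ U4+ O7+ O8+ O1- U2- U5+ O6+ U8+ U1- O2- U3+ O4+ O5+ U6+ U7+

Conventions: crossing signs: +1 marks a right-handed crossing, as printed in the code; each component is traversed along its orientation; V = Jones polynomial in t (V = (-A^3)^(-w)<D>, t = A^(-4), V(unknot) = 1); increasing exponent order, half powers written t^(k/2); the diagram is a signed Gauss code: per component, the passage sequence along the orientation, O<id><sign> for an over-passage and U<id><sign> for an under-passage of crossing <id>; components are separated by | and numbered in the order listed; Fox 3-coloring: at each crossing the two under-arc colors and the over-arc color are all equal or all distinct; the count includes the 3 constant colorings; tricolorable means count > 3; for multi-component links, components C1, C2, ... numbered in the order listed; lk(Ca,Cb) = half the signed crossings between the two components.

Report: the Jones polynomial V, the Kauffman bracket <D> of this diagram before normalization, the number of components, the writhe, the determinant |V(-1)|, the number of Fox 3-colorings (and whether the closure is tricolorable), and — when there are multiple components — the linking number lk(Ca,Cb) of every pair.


Jones polynomial: V(t) = t - t^2 + 2t^3 - t^4 + t^5 - t^6
<D> = -A^-12 + A^-8 - A^-4 + 2 - A^4 + A^8; writhe +4
components 1, writhe +4 (8 crossings)
3-colorings: 3 of 3^8, det 7 — not tricolorable
note: w = +4 (over 8 crossings) is diagram-only; (-A^3)^(-4) removes it from V


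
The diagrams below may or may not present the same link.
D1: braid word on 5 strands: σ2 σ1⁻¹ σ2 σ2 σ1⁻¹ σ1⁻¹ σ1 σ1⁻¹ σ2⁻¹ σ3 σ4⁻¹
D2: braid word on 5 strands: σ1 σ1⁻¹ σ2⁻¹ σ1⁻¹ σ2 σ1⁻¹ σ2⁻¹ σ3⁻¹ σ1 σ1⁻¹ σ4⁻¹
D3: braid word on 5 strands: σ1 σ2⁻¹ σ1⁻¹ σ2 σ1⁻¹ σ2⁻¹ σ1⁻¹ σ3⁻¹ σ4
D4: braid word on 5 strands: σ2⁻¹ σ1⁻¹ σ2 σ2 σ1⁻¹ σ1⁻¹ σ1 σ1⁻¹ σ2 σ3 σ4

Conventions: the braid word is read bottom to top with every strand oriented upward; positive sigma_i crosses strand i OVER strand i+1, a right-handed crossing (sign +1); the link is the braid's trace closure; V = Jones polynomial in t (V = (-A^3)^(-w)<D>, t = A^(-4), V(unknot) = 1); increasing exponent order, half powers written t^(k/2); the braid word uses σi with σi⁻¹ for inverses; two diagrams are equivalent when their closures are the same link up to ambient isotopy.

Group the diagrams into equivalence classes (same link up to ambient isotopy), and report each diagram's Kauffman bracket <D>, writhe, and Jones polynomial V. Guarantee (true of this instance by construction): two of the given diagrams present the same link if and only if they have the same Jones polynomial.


grouping into links: {D1, D4} | {D2, D3}
V(D1) = t^(-7/2) - t^(-5/2) + t^(-3/2) - 2t^(-1/2) - t^(3/2)  (w -1, c 11, <D> = A^-9 + 2A^-1 - A^3 + A^7 - A^11)
V(D2) = -t^(-9/2) - t^(-5/2) + t^(-3/2) - t^(-1/2)  [11 crossings, <D> = A^-13 - A^-9 + A^-5 + A^3, w = -5]
D3 (bracket A^-7 - A^-3 + A + A^9; 9 crossings at w = -3): V = -t^(-9/2) - t^(-5/2) + t^(-3/2) - t^(-1/2)
D4 (bracket A^-3 + 2A^5 - A^9 + A^13 - A^17; 11 crossings at w = +1): V = t^(-7/2) - t^(-5/2) + t^(-3/2) - 2t^(-1/2) - t^(3/2)
key observation: V(t) takes 2 values over 4 diagrams, fixing the grouping


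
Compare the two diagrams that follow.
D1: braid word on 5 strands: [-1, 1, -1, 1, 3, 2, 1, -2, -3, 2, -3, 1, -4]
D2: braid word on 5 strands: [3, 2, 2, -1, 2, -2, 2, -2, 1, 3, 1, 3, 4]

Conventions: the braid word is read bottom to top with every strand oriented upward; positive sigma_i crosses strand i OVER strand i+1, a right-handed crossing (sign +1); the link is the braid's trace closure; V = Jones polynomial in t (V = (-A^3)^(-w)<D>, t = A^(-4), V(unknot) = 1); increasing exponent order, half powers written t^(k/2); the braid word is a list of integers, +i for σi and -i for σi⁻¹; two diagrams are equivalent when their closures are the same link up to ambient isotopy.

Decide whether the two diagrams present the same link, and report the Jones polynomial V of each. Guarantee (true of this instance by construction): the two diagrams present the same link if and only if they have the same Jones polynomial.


equivalent: no
V(D1) = -t^(1/2) - t^(5/2)  (w +1, c 13, <D> = A^-7 + A)
D2 (bracket -A^-5 + A^-1 - A^3 + 2A^7 + A^15; 13 crossings at w = +7): V = -t^(3/2) - 2t^(7/2) + t^(9/2) - t^(11/2) + t^(13/2)
why: 2 classes among 2 diagrams; unequal V(t) rules out equality


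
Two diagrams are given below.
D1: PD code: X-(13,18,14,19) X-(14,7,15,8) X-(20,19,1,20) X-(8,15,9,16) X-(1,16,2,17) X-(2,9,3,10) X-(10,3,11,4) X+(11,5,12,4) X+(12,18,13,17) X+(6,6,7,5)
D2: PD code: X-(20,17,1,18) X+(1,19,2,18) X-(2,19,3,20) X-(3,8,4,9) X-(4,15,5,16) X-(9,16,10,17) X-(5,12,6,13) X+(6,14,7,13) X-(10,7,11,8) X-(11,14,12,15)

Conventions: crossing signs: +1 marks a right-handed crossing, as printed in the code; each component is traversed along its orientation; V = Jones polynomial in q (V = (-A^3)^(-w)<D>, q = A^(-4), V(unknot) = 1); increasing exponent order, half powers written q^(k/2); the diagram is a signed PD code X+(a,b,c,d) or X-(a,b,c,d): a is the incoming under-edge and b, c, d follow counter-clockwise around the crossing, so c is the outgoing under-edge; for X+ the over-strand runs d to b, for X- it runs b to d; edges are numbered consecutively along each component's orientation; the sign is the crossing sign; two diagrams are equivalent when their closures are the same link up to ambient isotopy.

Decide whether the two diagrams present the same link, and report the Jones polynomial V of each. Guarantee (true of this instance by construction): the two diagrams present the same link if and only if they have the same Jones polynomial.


equivalent: yes
V(D1) = -q^-4 + q^-3 + q^-1  (w -4, c 10, <D> = A^-8 + 1 - A^4)
V(D2) = -q^-4 + q^-3 + q^-1  [10 crossings, <D> = A^-14 + A^-6 - A^-2, w = -6]
key observation: Reidemeister moves carry D1 (10 crossings) to D2 (10)


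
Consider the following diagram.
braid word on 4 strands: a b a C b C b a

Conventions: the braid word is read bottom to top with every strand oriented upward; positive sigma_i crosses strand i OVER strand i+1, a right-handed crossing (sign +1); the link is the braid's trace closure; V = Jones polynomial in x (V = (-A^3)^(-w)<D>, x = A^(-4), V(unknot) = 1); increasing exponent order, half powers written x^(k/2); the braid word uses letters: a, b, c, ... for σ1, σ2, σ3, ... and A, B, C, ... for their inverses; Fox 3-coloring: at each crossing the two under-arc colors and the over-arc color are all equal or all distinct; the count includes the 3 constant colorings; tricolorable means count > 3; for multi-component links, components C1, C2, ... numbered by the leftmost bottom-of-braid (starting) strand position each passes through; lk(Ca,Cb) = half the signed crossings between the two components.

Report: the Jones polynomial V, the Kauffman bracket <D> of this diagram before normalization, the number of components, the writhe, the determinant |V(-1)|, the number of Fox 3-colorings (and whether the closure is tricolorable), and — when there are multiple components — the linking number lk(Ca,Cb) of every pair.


V(x) = -x^(-1/2) + x^(1/2) - 2x^(3/2) + 2x^(5/2) - 3x^(7/2) + 2x^(9/2) - 2x^(11/2) + x^(13/2)
bracket: A^-14 - 2A^-10 + 2A^-6 - 3A^-2 + 2A^2 - 2A^6 + A^10 - A^14, w = +4
2 components, writhe +4, over 8 crossings
lk(C1,C2) = +1
det 14, colorings 3 of 3^8 — not tricolorable
observation: span 7 respects span(V) <= c + mu - 1 = 9 for this 2-component diagram


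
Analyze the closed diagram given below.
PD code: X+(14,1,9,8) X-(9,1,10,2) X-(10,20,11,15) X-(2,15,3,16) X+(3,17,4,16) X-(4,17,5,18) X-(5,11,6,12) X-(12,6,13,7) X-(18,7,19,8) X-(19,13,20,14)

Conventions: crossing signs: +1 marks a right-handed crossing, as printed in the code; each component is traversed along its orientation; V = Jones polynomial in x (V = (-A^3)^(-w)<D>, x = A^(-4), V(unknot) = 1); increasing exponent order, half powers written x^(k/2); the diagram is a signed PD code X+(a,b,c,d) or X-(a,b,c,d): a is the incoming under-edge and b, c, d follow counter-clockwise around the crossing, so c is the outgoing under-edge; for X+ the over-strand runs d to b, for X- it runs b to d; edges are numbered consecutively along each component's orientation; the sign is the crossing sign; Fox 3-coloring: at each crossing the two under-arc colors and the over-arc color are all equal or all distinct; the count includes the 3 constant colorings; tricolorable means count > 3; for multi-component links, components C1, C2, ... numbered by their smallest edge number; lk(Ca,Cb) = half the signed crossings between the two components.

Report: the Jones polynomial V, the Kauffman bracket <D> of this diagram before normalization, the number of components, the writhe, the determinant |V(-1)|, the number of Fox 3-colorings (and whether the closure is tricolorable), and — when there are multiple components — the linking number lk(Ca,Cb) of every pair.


V = 2x^-6 + x^-4 + x^-2
<D> = A^-10 + A^-2 + 2A^6 (w = -6)
3 components over 10 crossings, w = -6
lk(C1,C2): -1
lk(C1,C3) = -1
linking number lk(C2,C3) = -1
3 Fox colorings among 3^10, |V(-1)| = 4: not tricolorable
why: summing lk over 3 pairs gives -3


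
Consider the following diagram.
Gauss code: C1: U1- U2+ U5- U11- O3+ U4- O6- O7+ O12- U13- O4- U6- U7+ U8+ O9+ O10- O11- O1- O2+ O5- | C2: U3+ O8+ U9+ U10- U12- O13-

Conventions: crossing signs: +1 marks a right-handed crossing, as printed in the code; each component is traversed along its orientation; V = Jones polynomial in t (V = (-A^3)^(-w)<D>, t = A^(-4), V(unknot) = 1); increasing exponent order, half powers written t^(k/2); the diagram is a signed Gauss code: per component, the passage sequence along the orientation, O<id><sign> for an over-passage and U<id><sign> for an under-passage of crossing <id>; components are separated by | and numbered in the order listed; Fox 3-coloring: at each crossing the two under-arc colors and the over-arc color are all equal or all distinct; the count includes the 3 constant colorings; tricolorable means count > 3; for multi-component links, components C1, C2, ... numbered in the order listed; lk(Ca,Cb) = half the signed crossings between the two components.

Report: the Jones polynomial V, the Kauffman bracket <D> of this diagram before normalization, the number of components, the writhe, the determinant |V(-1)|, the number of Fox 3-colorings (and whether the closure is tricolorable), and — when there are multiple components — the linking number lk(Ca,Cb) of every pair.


Jones polynomial: V(t) = t^(-7/2) - 2t^(-5/2) + t^(-3/2) - 2t^(-1/2) + t^(1/2) - t^(3/2)
<D> = A^-15 - A^-11 + 2A^-7 - A^-3 + 2A - A^5; writhe -3
components 2, writhe -3 (13 crossings)
linking number lk(C1,C2) = 0
3-colorings: 3 of 3^13, det 8 — not tricolorable
note: det 8 = |V(-1)|; not divisible by 3, so not tricolorable


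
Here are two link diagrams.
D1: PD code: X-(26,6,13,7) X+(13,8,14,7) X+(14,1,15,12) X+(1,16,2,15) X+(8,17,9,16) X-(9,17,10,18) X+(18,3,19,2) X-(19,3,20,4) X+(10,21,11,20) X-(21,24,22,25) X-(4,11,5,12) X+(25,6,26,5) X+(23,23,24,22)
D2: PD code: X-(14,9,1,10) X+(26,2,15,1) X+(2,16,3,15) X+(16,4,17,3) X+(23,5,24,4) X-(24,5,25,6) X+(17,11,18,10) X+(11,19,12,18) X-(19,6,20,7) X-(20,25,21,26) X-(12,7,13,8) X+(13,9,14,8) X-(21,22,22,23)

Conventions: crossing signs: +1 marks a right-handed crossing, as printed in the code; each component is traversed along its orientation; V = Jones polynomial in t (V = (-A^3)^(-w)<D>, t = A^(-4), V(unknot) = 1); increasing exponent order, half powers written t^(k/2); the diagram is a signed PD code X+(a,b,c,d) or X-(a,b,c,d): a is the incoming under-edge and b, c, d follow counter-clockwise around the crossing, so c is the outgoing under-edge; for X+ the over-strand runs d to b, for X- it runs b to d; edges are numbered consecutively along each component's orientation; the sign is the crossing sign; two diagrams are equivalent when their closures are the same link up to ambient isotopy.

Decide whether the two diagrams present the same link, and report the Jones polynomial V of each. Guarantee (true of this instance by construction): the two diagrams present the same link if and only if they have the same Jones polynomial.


equivalent: no
D1 (bracket A^-9 + A^-1 - A^3 + A^7; 13 crossings at w = +3): V = -t^(1/2) + t^(3/2) - t^(5/2) - t^(9/2)
V(D2) = -t^(3/2) - t^(7/2) + t^(9/2) - t^(11/2)  [13 crossings, <D> = A^-19 - A^-15 + A^-11 + A^-3, w = +1]
observation: V(t) takes 2 values over 2 diagrams, fixing the grouping


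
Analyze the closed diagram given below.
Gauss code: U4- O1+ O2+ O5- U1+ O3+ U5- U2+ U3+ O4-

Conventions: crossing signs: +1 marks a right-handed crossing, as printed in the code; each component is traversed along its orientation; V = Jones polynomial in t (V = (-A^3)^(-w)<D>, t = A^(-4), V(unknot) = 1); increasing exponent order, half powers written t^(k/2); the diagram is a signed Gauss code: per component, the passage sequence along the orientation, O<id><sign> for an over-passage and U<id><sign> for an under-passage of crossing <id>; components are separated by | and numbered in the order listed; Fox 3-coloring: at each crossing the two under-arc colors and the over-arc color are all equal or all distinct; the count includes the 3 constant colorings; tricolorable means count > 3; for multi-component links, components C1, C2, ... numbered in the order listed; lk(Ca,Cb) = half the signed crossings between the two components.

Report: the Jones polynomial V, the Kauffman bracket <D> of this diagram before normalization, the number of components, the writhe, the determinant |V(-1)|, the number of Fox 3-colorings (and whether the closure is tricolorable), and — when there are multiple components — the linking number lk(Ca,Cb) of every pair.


V = 1
<D> = -A^3 (w = +1)
1 component over 5 crossings, w = +1
3 Fox colorings among 3^5, |V(-1)| = 1: not tricolorable
why: |V(-1)| = 1: so not tricolorable, since 3 does not divide 1


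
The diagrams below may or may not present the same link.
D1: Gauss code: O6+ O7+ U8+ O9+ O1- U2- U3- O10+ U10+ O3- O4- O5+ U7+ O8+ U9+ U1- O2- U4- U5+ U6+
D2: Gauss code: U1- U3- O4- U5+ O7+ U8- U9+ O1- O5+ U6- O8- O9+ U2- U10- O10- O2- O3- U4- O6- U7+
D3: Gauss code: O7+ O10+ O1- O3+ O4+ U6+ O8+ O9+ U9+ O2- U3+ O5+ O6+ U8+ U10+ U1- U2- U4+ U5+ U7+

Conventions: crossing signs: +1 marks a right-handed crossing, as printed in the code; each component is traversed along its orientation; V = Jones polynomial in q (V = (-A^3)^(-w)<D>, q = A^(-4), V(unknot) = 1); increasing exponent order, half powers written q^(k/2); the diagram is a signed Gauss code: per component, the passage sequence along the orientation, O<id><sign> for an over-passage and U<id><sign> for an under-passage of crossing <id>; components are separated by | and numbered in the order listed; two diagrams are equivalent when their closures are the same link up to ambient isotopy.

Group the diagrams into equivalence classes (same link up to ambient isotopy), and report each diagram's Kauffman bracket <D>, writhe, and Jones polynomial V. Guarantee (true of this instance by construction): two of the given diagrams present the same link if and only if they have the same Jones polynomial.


grouping into links: {D1} | {D2} | {D3}
V(D1) = 1  (w +2, c 10, <D> = A^6)
D2 (bracket A^-8 + 1 - A^4; 10 crossings at w = -4): V = -q^-4 + q^-3 + q^-1
V(D3) = q + q^3 - q^4  (w +6, c 10, <D> = -A^2 + A^6 + A^14)
key observation: 3 values of V(q) split the 3 diagrams


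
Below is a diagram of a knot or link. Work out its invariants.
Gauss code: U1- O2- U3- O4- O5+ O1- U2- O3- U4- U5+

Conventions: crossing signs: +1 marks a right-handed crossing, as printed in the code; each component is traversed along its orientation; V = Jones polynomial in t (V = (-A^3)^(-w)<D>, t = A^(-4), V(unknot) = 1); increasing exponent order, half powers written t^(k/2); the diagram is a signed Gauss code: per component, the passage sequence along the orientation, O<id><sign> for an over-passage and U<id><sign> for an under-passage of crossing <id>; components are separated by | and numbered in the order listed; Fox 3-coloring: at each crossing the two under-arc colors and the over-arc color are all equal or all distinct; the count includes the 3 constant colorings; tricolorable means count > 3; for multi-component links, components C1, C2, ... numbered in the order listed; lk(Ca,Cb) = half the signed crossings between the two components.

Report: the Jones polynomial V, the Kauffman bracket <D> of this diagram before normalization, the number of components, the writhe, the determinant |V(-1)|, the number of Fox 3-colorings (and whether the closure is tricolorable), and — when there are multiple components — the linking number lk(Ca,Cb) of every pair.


V = -t^-4 + t^-3 + t^-1
<D> = -A^-5 - A^3 + A^7 (w = -3)
1 component over 5 crossings, w = -3
9 Fox colorings among 3^5, |V(-1)| = 3: tricolorable
why: det 3 = |V(-1)|; divisible by 3, so tricolorable


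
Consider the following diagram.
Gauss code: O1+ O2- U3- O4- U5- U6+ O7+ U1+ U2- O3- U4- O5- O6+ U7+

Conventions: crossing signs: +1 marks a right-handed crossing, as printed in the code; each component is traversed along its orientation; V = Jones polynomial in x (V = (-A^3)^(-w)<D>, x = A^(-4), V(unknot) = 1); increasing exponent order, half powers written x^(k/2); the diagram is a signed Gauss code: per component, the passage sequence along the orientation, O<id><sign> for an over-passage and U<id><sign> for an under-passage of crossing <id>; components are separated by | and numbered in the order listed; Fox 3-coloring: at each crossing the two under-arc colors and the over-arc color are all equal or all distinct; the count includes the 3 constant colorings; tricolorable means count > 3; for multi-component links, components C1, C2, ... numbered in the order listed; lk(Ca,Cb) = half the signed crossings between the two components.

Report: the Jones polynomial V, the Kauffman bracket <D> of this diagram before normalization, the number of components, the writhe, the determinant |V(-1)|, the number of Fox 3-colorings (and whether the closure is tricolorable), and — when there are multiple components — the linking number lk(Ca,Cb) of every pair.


V(x) = 1
bracket: -A^-3, w = -1
1 component, writhe -1, over 7 crossings
det 1, colorings 3 of 3^7 — not tricolorable
observation: |V(-1)| = 1: so not tricolorable, since 3 does not divide 1


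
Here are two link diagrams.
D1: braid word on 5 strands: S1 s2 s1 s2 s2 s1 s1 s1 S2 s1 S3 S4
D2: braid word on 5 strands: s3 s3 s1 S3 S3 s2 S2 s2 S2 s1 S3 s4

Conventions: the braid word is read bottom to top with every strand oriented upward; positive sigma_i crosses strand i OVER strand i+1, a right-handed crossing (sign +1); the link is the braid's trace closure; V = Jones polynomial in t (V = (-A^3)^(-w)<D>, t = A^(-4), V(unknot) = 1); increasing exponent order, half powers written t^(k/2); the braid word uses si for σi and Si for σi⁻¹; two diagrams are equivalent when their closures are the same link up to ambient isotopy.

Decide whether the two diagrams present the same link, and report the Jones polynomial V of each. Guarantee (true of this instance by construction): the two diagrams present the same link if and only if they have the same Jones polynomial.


equivalent: no
V(D1) = t^2 + 2t^4 - t^5 + 2t^6 - t^7 + t^8  (w +4, c 12, <D> = A^-20 - A^-16 + 2A^-12 - A^-8 + 2A^-4 + A^4)
D2 (bracket A^-6 + A^-2 + A^2 + A^6; 12 crossings at w = +2): V = 1 + t + t^2 + t^3
why: 2 classes among 2 diagrams; unequal V(t) rules out equality


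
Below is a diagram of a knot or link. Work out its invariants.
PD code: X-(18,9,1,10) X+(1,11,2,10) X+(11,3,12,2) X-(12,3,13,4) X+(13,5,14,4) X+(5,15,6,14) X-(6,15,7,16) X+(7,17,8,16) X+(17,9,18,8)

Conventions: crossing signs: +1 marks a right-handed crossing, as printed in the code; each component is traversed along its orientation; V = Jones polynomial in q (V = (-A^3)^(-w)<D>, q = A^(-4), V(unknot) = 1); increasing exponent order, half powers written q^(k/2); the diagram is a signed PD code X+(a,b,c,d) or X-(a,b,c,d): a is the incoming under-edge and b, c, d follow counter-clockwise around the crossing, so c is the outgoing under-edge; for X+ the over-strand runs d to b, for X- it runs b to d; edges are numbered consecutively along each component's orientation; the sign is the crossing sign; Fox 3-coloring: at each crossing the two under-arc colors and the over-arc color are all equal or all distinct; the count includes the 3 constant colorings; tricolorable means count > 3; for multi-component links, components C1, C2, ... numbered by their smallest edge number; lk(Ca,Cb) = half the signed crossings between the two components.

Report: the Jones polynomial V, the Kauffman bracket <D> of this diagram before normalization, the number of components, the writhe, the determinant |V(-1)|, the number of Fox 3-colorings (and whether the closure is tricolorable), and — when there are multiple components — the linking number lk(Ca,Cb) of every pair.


V(q) = q + q^3 - q^4
bracket: A^-7 - A^-3 - A^5, w = +3
1 component, writhe +3, over 9 crossings
det 3, colorings 9 of 3^9 — tricolorable
observation: w = +3 shifts under R1 moves; the (-A^3)^(-3) factor cancels that in V


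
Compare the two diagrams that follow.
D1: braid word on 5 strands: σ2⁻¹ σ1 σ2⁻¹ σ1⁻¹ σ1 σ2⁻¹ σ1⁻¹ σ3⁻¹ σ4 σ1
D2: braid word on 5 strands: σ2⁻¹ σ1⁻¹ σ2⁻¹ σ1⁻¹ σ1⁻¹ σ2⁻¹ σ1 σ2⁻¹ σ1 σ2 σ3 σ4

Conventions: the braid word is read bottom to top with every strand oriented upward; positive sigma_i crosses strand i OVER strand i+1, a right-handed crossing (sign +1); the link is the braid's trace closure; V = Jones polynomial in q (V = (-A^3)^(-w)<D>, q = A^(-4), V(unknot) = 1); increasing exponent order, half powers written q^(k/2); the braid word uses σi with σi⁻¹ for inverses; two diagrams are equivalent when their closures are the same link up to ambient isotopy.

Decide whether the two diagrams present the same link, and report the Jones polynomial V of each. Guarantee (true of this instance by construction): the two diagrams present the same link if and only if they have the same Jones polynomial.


equivalent: no
D1 (bracket A^-2 + A^6 - A^10; 10 crossings at w = -2): V = -q^-4 + q^-3 + q^-1
D2 (bracket A^-2 - A^2 + 2A^6 - A^10 + A^14 - A^18; 12 crossings at w = -2): V = -q^-6 + q^-5 - q^-4 + 2q^-3 - q^-2 + q^-1
key observation: 2 values of V(q) split the 2 diagrams


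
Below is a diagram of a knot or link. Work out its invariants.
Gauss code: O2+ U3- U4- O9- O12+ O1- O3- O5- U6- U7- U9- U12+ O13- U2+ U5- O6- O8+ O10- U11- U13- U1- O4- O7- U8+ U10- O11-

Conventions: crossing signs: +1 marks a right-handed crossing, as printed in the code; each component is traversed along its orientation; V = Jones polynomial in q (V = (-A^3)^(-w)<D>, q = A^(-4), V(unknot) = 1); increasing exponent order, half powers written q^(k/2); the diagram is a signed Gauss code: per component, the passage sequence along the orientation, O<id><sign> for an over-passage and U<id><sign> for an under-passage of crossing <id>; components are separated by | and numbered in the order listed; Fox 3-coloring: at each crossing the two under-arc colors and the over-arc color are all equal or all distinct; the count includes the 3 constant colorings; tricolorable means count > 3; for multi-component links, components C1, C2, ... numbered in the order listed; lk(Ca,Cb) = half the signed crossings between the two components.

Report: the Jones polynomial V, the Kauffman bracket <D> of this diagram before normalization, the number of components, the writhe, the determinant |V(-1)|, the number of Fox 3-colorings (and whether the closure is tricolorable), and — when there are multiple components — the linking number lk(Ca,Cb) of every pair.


Jones polynomial: V(q) = q^-8 - 2q^-7 + q^-6 - 2q^-5 + 2q^-4 + q^-2
<D> = -A^-13 - 2A^-5 + 2A^-1 - A^3 + 2A^7 - A^11; writhe -7
components 1, writhe -7 (13 crossings)
3-colorings: 27 of 3^13, det 9 — tricolorable
note: w = -7 shifts under R1 moves; the (-A^3)^(7) factor cancels that in V


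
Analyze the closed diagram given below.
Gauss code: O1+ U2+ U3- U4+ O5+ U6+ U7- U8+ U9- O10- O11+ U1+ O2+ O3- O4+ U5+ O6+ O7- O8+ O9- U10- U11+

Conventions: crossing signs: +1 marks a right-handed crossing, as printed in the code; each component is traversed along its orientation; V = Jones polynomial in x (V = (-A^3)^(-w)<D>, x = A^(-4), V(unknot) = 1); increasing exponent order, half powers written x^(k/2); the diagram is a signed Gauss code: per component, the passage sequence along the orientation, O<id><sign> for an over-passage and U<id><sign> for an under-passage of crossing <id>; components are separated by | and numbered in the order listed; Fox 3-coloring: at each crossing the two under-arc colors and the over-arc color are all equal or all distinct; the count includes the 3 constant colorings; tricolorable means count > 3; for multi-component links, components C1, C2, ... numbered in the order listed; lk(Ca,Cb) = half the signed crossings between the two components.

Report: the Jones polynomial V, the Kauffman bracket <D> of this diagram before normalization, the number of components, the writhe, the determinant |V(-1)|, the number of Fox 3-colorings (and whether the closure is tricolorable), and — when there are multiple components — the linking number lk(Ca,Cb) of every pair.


V(x) = x + x^3 - x^4
bracket: A^-7 - A^-3 - A^5, w = +3
1 component, writhe +3, over 11 crossings
det 3, colorings 9 of 3^11 — tricolorable
observation: det 3 = |V(-1)|; divisible by 3, so tricolorable


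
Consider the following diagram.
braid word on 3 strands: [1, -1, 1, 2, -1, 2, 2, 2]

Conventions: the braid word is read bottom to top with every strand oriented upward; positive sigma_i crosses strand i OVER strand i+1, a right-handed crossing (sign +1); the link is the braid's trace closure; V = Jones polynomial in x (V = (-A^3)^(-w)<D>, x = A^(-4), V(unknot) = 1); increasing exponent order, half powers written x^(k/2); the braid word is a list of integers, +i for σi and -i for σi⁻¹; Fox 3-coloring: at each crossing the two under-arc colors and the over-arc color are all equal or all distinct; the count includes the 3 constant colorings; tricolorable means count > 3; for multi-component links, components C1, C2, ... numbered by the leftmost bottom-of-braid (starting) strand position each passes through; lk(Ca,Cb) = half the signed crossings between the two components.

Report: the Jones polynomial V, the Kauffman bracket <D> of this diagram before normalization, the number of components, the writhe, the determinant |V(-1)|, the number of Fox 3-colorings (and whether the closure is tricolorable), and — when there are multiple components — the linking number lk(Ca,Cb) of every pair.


V = x + x^3 - x^4
<D> = -A^-4 + 1 + A^8 (w = +4)
1 component over 8 crossings, w = +4
9 Fox colorings among 3^8, |V(-1)| = 3: tricolorable
why: det 3 = |V(-1)|; divisible by 3, so tricolorable


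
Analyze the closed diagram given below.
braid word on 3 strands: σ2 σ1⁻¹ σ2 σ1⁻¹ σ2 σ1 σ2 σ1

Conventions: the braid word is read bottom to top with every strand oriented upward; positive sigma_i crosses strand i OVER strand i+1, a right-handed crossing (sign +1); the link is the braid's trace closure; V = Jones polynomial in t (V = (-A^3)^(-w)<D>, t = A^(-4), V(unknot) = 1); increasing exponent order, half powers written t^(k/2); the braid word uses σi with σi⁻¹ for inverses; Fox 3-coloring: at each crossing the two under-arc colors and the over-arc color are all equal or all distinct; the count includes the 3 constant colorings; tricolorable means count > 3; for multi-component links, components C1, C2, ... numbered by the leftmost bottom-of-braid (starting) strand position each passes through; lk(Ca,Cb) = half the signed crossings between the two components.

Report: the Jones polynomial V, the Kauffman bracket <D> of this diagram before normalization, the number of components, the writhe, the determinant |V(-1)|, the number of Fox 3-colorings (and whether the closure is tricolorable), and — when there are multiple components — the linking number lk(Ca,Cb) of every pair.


V(t) = t - t^2 + 2t^3 - t^4 + t^5 - t^6
bracket: -A^-12 + A^-8 - A^-4 + 2 - A^4 + A^8, w = +4
1 component, writhe +4, over 8 crossings
det 7, colorings 3 of 3^8 — not tricolorable
observation: the span of V is 5, forcing >= 5 crossings in any diagram


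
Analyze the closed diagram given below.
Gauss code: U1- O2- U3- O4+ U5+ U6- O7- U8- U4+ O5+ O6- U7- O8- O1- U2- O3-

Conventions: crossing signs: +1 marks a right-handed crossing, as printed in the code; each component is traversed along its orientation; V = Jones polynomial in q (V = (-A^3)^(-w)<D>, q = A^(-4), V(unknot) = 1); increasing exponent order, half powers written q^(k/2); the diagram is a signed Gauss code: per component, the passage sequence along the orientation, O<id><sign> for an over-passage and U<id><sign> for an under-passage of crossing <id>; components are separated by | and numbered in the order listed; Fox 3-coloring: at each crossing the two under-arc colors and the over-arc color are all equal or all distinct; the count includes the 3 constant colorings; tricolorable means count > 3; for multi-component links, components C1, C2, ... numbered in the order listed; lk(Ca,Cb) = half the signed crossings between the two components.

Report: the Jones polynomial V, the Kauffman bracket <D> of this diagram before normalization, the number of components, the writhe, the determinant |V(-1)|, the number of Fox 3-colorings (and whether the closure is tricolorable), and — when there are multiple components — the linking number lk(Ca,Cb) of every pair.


Jones polynomial: V(q) = -q^-4 + q^-3 + q^-1
<D> = A^-8 + 1 - A^4; writhe -4
components 1, writhe -4 (8 crossings)
3-colorings: 9 of 3^8, det 3 — tricolorable
note: |V(-1)| = 3: so tricolorable, since 3 divides 3


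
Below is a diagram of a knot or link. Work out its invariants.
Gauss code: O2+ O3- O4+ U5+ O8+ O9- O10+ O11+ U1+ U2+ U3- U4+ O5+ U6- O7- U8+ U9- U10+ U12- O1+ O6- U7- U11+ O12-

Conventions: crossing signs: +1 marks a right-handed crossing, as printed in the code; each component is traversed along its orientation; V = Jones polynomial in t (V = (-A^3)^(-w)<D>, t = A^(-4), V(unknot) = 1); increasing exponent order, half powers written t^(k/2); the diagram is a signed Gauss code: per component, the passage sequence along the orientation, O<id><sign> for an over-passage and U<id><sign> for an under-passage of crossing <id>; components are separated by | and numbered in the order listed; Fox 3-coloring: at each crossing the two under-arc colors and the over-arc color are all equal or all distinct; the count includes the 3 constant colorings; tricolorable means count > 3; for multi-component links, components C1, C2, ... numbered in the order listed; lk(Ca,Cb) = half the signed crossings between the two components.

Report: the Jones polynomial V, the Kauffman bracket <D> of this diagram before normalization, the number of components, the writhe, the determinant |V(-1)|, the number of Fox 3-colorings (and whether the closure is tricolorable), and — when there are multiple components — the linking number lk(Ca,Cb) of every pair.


V = -t^-1 + 2 - t + 2t^2 - t^3 + t^4 - t^5
<D> = -A^-14 + A^-10 - A^-6 + 2A^-2 - A^2 + 2A^6 - A^10 (w = +2)
1 component over 12 crossings, w = +2
9 Fox colorings among 3^12, |V(-1)| = 9: tricolorable
why: |V(-1)| = 9: so tricolorable, since 3 divides 9


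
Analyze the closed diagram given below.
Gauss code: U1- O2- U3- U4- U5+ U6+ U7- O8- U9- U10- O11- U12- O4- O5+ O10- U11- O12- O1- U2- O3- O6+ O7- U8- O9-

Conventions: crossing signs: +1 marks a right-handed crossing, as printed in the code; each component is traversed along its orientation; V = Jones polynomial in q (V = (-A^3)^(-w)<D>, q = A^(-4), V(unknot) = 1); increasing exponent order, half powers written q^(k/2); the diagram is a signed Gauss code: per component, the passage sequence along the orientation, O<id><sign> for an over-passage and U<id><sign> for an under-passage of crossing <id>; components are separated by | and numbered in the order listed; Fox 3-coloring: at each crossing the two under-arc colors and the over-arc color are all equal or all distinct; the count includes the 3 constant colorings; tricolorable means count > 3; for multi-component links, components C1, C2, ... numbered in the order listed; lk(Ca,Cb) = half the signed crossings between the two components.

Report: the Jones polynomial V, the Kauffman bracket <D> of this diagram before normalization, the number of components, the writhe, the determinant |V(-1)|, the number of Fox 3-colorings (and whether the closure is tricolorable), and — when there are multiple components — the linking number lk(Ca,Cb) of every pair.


V = q^-11 - 2q^-10 + 2q^-9 - 3q^-8 + 2q^-7 - 2q^-6 + 2q^-5 + q^-3
<D> = A^-12 + 2A^-4 - 2 + 2A^4 - 3A^8 + 2A^12 - 2A^16 + A^20 (w = -8)
1 component over 12 crossings, w = -8
9 Fox colorings among 3^12, |V(-1)| = 15: tricolorable
why: |V(-1)| = 15: so tricolorable, since 3 divides 15


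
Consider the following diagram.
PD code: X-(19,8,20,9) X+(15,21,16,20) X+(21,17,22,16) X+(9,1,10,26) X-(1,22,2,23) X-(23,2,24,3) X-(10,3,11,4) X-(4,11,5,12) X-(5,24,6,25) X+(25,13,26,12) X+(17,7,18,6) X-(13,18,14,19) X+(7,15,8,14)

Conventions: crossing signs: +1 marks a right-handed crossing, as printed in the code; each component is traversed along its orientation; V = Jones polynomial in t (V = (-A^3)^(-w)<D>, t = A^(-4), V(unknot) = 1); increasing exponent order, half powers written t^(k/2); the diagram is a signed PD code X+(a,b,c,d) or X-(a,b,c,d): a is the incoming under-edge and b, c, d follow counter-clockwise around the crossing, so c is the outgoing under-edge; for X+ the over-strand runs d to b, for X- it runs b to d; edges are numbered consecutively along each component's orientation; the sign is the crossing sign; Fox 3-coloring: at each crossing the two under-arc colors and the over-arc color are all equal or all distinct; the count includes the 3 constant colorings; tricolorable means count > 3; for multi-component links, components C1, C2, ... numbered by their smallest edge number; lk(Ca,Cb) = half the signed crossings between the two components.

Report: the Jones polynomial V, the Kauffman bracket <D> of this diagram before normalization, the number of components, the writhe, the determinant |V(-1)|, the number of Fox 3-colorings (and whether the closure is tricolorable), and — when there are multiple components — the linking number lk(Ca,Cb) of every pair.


Jones polynomial: V(t) = -t^-7 + 4t^-6 - 9t^-5 + 16t^-4 - 23t^-3 + 28t^-2 - 29t^-1 + 27 - 21t + 14t^2 - 7t^3 + 2t^4
<D> = -2A^-19 + 7A^-15 - 14A^-11 + 21A^-7 - 27A^-3 + 29A - 28A^5 + 23A^9 - 16A^13 + 9A^17 - 4A^21 + A^25; writhe -1
components 1, writhe -1 (13 crossings)
3-colorings: 3 of 3^13, det 181 — not tricolorable
note: |V(-1)| = 181: so not tricolorable, since 3 does not divide 181


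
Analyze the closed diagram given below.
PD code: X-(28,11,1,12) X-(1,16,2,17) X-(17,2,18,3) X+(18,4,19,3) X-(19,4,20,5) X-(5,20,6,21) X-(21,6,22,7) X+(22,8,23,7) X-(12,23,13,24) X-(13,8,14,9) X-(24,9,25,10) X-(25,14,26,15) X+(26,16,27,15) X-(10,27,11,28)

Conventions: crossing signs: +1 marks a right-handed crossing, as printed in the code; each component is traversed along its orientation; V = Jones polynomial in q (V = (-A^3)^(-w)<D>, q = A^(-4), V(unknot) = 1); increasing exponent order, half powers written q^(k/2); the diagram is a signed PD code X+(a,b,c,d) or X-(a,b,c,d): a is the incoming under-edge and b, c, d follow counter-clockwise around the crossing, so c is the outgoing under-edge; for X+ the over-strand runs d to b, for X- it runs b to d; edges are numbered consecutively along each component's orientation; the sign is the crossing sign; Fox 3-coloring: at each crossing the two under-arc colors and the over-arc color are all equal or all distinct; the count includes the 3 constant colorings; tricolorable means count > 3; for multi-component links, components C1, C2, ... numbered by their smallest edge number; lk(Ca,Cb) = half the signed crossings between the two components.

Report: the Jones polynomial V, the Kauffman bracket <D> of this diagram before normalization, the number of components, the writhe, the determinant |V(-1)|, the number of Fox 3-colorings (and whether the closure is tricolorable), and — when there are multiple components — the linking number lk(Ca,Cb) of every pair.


V = -q^-10 + q^-9 - q^-8 + q^-7 - q^-6 + q^-5 + q^-3
<D> = A^-12 + A^-4 - 1 + A^4 - A^8 + A^12 - A^16 (w = -8)
1 component over 14 crossings, w = -8
3 Fox colorings among 3^14, |V(-1)| = 7: not tricolorable
why: V spans 7 powers of q: at least 7 crossings in any diagram


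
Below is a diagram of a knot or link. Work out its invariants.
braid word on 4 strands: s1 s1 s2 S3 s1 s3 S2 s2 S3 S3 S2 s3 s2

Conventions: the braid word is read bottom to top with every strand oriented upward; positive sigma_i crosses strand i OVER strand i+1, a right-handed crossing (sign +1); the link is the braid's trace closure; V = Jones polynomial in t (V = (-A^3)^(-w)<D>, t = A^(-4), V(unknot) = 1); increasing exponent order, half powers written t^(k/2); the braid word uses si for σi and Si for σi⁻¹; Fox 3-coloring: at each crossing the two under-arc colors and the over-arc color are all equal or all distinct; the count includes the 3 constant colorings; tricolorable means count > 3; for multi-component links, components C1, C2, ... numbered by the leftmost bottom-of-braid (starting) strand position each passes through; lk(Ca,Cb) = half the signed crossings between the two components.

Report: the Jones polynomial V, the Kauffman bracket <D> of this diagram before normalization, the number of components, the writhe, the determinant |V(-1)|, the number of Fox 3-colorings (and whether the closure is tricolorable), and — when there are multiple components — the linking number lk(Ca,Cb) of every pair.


V(t) = t^-1 - 1 + 2t - 2t^2 + 2t^3 - 2t^4 + t^5
bracket: -A^-11 + 2A^-7 - 2A^-3 + 2A - 2A^5 + A^9 - A^13, w = +3
1 component, writhe +3, over 13 crossings
det 11, colorings 3 of 3^13 — not tricolorable
observation: V spans 6 powers of t: at least 6 crossings in any diagram


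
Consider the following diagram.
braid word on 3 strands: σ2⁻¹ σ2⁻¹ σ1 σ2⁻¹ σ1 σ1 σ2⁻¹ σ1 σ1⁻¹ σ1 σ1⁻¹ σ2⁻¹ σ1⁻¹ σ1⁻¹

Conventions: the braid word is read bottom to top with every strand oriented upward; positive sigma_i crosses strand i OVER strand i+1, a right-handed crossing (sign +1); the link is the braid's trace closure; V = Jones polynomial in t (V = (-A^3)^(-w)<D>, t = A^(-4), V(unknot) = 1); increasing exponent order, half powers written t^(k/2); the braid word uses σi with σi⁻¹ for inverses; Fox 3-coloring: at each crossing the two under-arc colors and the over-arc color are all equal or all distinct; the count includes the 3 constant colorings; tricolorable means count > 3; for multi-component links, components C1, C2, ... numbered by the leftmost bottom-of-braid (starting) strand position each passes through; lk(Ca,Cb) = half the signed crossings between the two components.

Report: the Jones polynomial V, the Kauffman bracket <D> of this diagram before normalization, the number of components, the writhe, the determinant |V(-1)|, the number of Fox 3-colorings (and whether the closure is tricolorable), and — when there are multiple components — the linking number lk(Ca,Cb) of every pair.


V(t) = -t^-8 + 3t^-7 - 5t^-6 + 6t^-5 - 7t^-4 + 7t^-3 - 5t^-2 + 4t^-1 - 1
bracket: -A^-12 + 4A^-8 - 5A^-4 + 7 - 7A^4 + 6A^8 - 5A^12 + 3A^16 - A^20, w = -4
1 component, writhe -4, over 14 crossings
det 39, colorings 9 of 3^14 — tricolorable
observation: the span of V is 8, forcing >= 8 crossings in any diagram


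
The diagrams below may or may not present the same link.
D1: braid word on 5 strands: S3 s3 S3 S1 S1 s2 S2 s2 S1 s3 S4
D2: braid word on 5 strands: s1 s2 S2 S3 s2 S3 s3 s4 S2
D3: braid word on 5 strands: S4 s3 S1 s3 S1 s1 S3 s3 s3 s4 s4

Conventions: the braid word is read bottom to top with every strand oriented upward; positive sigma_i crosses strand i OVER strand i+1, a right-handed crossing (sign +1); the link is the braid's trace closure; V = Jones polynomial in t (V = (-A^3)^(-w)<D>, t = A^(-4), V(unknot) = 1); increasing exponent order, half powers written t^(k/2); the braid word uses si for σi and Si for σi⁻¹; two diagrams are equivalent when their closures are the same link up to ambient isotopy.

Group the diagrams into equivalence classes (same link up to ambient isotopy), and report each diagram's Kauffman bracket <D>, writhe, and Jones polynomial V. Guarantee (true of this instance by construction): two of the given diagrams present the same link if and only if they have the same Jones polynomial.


classes: {D1} | {D2} | {D3}
V(D1) = t^(-9/2) - t^(-5/2) - t^(-3/2) - t^(-1/2)  [11 crossings, <D> = A^-7 + A^-3 + A - A^9, w = -3]
V(D2) = -t^(-1/2) - t^(1/2)  [9 crossings, <D> = A + A^5, w = +1]
V(D3) = -t^(1/2) - t^(3/2) - t^(5/2) + t^(9/2)  [11 crossings, <D> = -A^-9 + A^-1 + A^3 + A^7, w = +3]
note: 3 classes among 3 diagrams; unequal V(t) rules out equality
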